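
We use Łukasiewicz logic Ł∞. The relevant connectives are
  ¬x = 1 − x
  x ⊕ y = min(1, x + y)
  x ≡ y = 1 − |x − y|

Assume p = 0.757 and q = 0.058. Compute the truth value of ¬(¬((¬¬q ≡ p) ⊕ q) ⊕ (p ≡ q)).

0.058

¬q = 1 − 0.058 = 0.942
¬¬q = 1 − 0.942 = 0.058
¬¬q ≡ p = 1 − |0.058 − 0.757| = 1 − 0.699 = 0.301
(¬¬q ≡ p) ⊕ q = min(1, 0.301 + 0.058) = min(1, 0.359) = 0.359
¬((¬¬q ≡ p) ⊕ q) = 1 − 0.359 = 0.641
p ≡ q = 1 − |0.757 − 0.058| = 1 − 0.699 = 0.301
¬((¬¬q ≡ p) ⊕ q) ⊕ (p ≡ q) = min(1, 0.641 + 0.301) = min(1, 0.942) = 0.942
¬(¬((¬¬q ≡ p) ⊕ q) ⊕ (p ≡ q)) = 1 − 0.942 = 0.058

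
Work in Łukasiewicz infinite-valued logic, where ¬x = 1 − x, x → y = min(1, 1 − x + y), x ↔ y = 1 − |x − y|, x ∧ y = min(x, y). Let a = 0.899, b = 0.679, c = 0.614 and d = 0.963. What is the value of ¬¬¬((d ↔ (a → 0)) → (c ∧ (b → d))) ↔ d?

a → 0 = min(1, 1 − 0.899 + 0.000) = min(1, 0.101) = 0.101
d ↔ (a → 0) = 1 − |0.963 − 0.101| = 1 − 0.862 = 0.138
b → d = min(1, 1 − 0.679 + 0.963) = min(1, 1.284) = 1.000
c ∧ (b → d) = min(0.614, 1.000) = 0.614
(d ↔ (a → 0)) → (c ∧ (b → d)) = min(1, 1 − 0.138 + 0.614) = min(1, 1.476) = 1.000
¬((d ↔ (a → 0)) → (c ∧ (b → d))) = 1 − 1.000 = 0.000
¬¬((d ↔ (a → 0)) → (c ∧ (b → d))) = 1 − 0.000 = 1.000
¬¬¬((d ↔ (a → 0)) → (c ∧ (b → d))) = 1 − 1.000 = 0.000
¬¬¬((d ↔ (a → 0)) → (c ∧ (b → d))) ↔ d = 1 − |0.000 − 0.963| = 1 − 0.963 = 0.037

0.037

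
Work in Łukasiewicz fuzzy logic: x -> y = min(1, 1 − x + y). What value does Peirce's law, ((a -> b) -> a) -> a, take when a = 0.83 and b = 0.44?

a -> b = min(1, 1 − 0.83 + 0.44) = min(1, 0.61) = 0.61
(a -> b) -> a = min(1, 1 − 0.61 + 0.83) = min(1, 1.22) = 1.00
((a -> b) -> a) -> a = min(1, 1 − 1.00 + 0.83) = min(1, 0.83) = 0.83
(The value 0.83 < 1 shows this instance is not satisfied; not a Ł∞-tautology in general.)

0.83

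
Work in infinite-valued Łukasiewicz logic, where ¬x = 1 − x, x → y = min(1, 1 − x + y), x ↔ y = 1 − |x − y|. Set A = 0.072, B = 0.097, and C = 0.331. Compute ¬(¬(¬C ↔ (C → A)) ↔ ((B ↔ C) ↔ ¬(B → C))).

0.162

¬C = 1 − 0.331 = 0.669
C → A = min(1, 1 − 0.331 + 0.072) = min(1, 0.741) = 0.741
¬C ↔ (C → A) = 1 − |0.669 − 0.741| = 1 − 0.072 = 0.928
¬(¬C ↔ (C → A)) = 1 − 0.928 = 0.072
B ↔ C = 1 − |0.097 − 0.331| = 1 − 0.234 = 0.766
B → C = min(1, 1 − 0.097 + 0.331) = min(1, 1.234) = 1.000
¬(B → C) = 1 − 1.000 = 0.000
(B ↔ C) ↔ ¬(B → C) = 1 − |0.766 − 0.000| = 1 − 0.766 = 0.234
¬(¬C ↔ (C → A)) ↔ ((B ↔ C) ↔ ¬(B → C)) = 1 − |0.072 − 0.234| = 1 − 0.162 = 0.838
¬(¬(¬C ↔ (C → A)) ↔ ((B ↔ C) ↔ ¬(B → C))) = 1 − 0.838 = 0.162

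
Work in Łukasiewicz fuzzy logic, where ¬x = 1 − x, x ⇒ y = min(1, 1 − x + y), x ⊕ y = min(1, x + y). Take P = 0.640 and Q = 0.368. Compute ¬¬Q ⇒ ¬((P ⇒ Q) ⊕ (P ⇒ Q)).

¬Q = 1 − 0.368 = 0.632
¬¬Q = 1 − 0.632 = 0.368
P ⇒ Q = min(1, 1 − 0.640 + 0.368) = min(1, 0.728) = 0.728
(P ⇒ Q) ⊕ (P ⇒ Q) = min(1, 0.728 + 0.728) = min(1, 1.456) = 1.000
¬((P ⇒ Q) ⊕ (P ⇒ Q)) = 1 − 1.000 = 0.000
¬¬Q ⇒ ¬((P ⇒ Q) ⊕ (P ⇒ Q)) = min(1, 1 − 0.368 + 0.000) = min(1, 0.632) = 0.632

0.632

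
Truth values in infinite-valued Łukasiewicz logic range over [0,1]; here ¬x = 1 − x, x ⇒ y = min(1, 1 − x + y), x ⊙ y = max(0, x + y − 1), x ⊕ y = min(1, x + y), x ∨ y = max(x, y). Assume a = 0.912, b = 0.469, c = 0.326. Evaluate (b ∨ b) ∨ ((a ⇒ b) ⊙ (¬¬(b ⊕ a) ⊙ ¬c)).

b ∨ b = max(0.469, 0.469) = 0.469
a ⇒ b = min(1, 1 − 0.912 + 0.469) = min(1, 0.557) = 0.557
b ⊕ a = min(1, 0.469 + 0.912) = min(1, 1.381) = 1.000
¬(b ⊕ a) = 1 − 1.000 = 0.000
¬¬(b ⊕ a) = 1 − 0.000 = 1.000
¬c = 1 − 0.326 = 0.674
¬¬(b ⊕ a) ⊙ ¬c = max(0, 1.000 + 0.674 − 1) = max(0, 0.674) = 0.674
(a ⇒ b) ⊙ (¬¬(b ⊕ a) ⊙ ¬c) = max(0, 0.557 + 0.674 − 1) = max(0, 0.231) = 0.231
(b ∨ b) ∨ ((a ⇒ b) ⊙ (¬¬(b ⊕ a) ⊙ ¬c)) = max(0.469, 0.231) = 0.469

0.469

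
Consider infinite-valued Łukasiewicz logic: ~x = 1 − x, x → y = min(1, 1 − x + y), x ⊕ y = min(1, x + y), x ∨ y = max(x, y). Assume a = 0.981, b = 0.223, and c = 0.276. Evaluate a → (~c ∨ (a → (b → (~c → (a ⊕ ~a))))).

1.000

~c = 1 − 0.276 = 0.724
~a = 1 − 0.981 = 0.019
a ⊕ ~a = min(1, 0.981 + 0.019) = min(1, 1.000) = 1.000
~c → (a ⊕ ~a) = min(1, 1 − 0.724 + 1.000) = min(1, 1.276) = 1.000
b → (~c → (a ⊕ ~a)) = min(1, 1 − 0.223 + 1.000) = min(1, 1.777) = 1.000
a → (b → (~c → (a ⊕ ~a))) = min(1, 1 − 0.981 + 1.000) = min(1, 1.019) = 1.000
~c ∨ (a → (b → (~c → (a ⊕ ~a)))) = max(0.724, 1.000) = 1.000
a → (~c ∨ (a → (b → (~c → (a ⊕ ~a))))) = min(1, 1 − 0.981 + 1.000) = min(1, 1.019) = 1.000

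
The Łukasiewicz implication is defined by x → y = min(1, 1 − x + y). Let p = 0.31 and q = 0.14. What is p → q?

p → q = min(1, 1 − 0.31 + 0.14) = min(1, 0.83) = 0.83
For comparison, the Gödel implication (1 if x ≤ y else y) would give 0.14.

0.83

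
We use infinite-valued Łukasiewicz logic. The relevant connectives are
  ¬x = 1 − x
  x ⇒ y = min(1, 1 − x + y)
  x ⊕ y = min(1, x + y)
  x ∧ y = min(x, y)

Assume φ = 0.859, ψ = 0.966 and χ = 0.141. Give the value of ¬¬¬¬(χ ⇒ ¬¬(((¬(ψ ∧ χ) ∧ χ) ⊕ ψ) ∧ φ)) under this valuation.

1.000

ψ ∧ χ = min(0.966, 0.141) = 0.141
¬(ψ ∧ χ) = 1 − 0.141 = 0.859
¬(ψ ∧ χ) ∧ χ = min(0.859, 0.141) = 0.141
(¬(ψ ∧ χ) ∧ χ) ⊕ ψ = min(1, 0.141 + 0.966) = min(1, 1.107) = 1.000
((¬(ψ ∧ χ) ∧ χ) ⊕ ψ) ∧ φ = min(1.000, 0.859) = 0.859
¬(((¬(ψ ∧ χ) ∧ χ) ⊕ ψ) ∧ φ) = 1 − 0.859 = 0.141
¬¬(((¬(ψ ∧ χ) ∧ χ) ⊕ ψ) ∧ φ) = 1 − 0.141 = 0.859
χ ⇒ ¬¬(((¬(ψ ∧ χ) ∧ χ) ⊕ ψ) ∧ φ) = min(1, 1 − 0.141 + 0.859) = min(1, 1.718) = 1.000
¬(χ ⇒ ¬¬(((¬(ψ ∧ χ) ∧ χ) ⊕ ψ) ∧ φ)) = 1 − 1.000 = 0.000
¬¬(χ ⇒ ¬¬(((¬(ψ ∧ χ) ∧ χ) ⊕ ψ) ∧ φ)) = 1 − 0.000 = 1.000
¬¬¬(χ ⇒ ¬¬(((¬(ψ ∧ χ) ∧ χ) ⊕ ψ) ∧ φ)) = 1 − 1.000 = 0.000
¬¬¬¬(χ ⇒ ¬¬(((¬(ψ ∧ χ) ∧ χ) ⊕ ψ) ∧ φ)) = 1 − 0.000 = 1.000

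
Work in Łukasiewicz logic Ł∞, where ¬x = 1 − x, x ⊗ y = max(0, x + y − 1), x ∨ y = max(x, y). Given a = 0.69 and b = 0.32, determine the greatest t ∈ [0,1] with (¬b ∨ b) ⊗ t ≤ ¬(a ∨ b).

0.63

¬b = 1 − 0.32 = 0.68
¬b ∨ b = max(0.68, 0.32) = 0.68
So the left factor is ¬b ∨ b = 0.68.
a ∨ b = max(0.69, 0.32) = 0.69
¬(a ∨ b) = 1 − 0.69 = 0.31
So the right-hand bound is ¬(a ∨ b) = 0.31.
The residuum of the Łukasiewicz t-norm gives the supremum: min(1, 1 − 0.68 + 0.31).
1 − 0.68 + 0.31 = 0.63, so t = min(1, 0.63) = 0.63.
Check: 0.68 ⊗ 0.63 = max(0, 0.31) = 0.31 ≤ 0.31.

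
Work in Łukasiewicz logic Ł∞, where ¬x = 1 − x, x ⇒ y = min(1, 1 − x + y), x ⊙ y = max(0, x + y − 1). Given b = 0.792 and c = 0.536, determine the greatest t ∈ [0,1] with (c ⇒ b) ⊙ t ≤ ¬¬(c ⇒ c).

1.000

c ⇒ b = min(1, 1 − 0.536 + 0.792) = min(1, 1.256) = 1.000
So the left factor is c ⇒ b = 1.000.
c ⇒ c = min(1, 1 − 0.536 + 0.536) = min(1, 1.000) = 1.000
¬(c ⇒ c) = 1 − 1.000 = 0.000
¬¬(c ⇒ c) = 1 − 0.000 = 1.000
So the right-hand bound is ¬¬(c ⇒ c) = 1.000.
The residuum of the Łukasiewicz t-norm gives the supremum: min(1, 1 − 1.000 + 1.000).
1 − 1.000 + 1.000 = 1.000, so t = min(1, 1.000) = 1.000.
Check: 1.000 ⊙ 1.000 = max(0, 1.000) = 1.000 ≤ 1.000.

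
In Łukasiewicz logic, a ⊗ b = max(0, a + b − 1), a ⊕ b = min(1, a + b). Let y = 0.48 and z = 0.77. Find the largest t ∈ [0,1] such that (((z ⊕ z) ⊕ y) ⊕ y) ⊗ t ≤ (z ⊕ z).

z ⊕ z = min(1, 0.77 + 0.77) = min(1, 1.54) = 1.00
(z ⊕ z) ⊕ y = min(1, 1.00 + 0.48) = min(1, 1.48) = 1.00
((z ⊕ z) ⊕ y) ⊕ y = min(1, 1.00 + 0.48) = min(1, 1.48) = 1.00
So the left factor is ((z ⊕ z) ⊕ y) ⊕ y = 1.00.
So the right-hand bound is z ⊕ z = 1.00.
The residuum of the Łukasiewicz t-norm gives the supremum: min(1, 1 − 1.00 + 1.00).
1 − 1.00 + 1.00 = 1.00, so t = min(1, 1.00) = 1.00.
Check: 1.00 ⊗ 1.00 = max(0, 1.00) = 1.00 ≤ 1.00.

1.00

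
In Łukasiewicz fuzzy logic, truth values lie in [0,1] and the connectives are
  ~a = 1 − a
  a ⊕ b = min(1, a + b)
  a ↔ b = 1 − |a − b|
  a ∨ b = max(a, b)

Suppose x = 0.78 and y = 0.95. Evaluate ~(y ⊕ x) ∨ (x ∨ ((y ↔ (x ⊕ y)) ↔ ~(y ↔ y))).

y ⊕ x = min(1, 0.95 + 0.78) = min(1, 1.73) = 1.00
~(y ⊕ x) = 1 − 1.00 = 0.00
x ⊕ y = min(1, 0.78 + 0.95) = min(1, 1.73) = 1.00
y ↔ (x ⊕ y) = 1 − |0.95 − 1.00| = 1 − 0.05 = 0.95
y ↔ y = 1 − |0.95 − 0.95| = 1 − 0.00 = 1.00
~(y ↔ y) = 1 − 1.00 = 0.00
(y ↔ (x ⊕ y)) ↔ ~(y ↔ y) = 1 − |0.95 − 0.00| = 1 − 0.95 = 0.05
x ∨ ((y ↔ (x ⊕ y)) ↔ ~(y ↔ y)) = max(0.78, 0.05) = 0.78
~(y ⊕ x) ∨ (x ∨ ((y ↔ (x ⊕ y)) ↔ ~(y ↔ y))) = max(0.00, 0.78) = 0.78

0.78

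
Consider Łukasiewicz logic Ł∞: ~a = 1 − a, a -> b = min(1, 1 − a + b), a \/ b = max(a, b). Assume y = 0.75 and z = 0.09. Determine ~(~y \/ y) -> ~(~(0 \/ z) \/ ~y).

~y = 1 − 0.75 = 0.25
~y \/ y = max(0.25, 0.75) = 0.75
~(~y \/ y) = 1 − 0.75 = 0.25
0 \/ z = max(0.00, 0.09) = 0.09
~(0 \/ z) = 1 − 0.09 = 0.91
~(0 \/ z) \/ ~y = max(0.91, 0.25) = 0.91
~(~(0 \/ z) \/ ~y) = 1 − 0.91 = 0.09
~(~y \/ y) -> ~(~(0 \/ z) \/ ~y) = min(1, 1 − 0.25 + 0.09) = min(1, 0.84) = 0.84

0.84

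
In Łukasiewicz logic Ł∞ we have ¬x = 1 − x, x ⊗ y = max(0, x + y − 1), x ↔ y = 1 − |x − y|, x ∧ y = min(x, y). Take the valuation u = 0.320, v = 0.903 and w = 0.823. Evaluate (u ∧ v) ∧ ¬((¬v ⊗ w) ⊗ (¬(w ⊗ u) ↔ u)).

u ∧ v = min(0.320, 0.903) = 0.320
¬v = 1 − 0.903 = 0.097
¬v ⊗ w = max(0, 0.097 + 0.823 − 1) = max(0, -0.080) = 0.000
w ⊗ u = max(0, 0.823 + 0.320 − 1) = max(0, 0.143) = 0.143
¬(w ⊗ u) = 1 − 0.143 = 0.857
¬(w ⊗ u) ↔ u = 1 − |0.857 − 0.320| = 1 − 0.537 = 0.463
(¬v ⊗ w) ⊗ (¬(w ⊗ u) ↔ u) = max(0, 0.000 + 0.463 − 1) = max(0, -0.537) = 0.000
¬((¬v ⊗ w) ⊗ (¬(w ⊗ u) ↔ u)) = 1 − 0.000 = 1.000
(u ∧ v) ∧ ¬((¬v ⊗ w) ⊗ (¬(w ⊗ u) ↔ u)) = min(0.320, 1.000) = 0.320

0.320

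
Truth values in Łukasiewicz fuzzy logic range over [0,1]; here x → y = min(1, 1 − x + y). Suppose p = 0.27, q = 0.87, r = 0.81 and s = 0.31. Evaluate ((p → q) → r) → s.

p → q = min(1, 1 − 0.27 + 0.87) = min(1, 1.60) = 1.00
(p → q) → r = min(1, 1 − 1.00 + 0.81) = min(1, 0.81) = 0.81
((p → q) → r) → s = min(1, 1 − 0.81 + 0.31) = min(1, 0.50) = 0.50

0.50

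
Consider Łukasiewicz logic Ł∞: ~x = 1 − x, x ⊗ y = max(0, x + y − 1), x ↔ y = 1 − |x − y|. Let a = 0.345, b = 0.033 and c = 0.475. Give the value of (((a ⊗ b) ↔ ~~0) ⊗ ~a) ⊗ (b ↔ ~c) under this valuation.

0.163

a ⊗ b = max(0, 0.345 + 0.033 − 1) = max(0, -0.622) = 0.000
~0 = 1 − 0.000 = 1.000
~~0 = 1 − 1.000 = 0.000
(a ⊗ b) ↔ ~~0 = 1 − |0.000 − 0.000| = 1 − 0.000 = 1.000
~a = 1 − 0.345 = 0.655
((a ⊗ b) ↔ ~~0) ⊗ ~a = max(0, 1.000 + 0.655 − 1) = max(0, 0.655) = 0.655
~c = 1 − 0.475 = 0.525
b ↔ ~c = 1 − |0.033 − 0.525| = 1 − 0.492 = 0.508
(((a ⊗ b) ↔ ~~0) ⊗ ~a) ⊗ (b ↔ ~c) = max(0, 0.655 + 0.508 − 1) = max(0, 0.163) = 0.163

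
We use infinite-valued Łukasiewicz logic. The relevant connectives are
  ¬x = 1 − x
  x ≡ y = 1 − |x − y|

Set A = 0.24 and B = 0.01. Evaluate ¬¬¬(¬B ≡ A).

0.75

¬B = 1 − 0.01 = 0.99
¬B ≡ A = 1 − |0.99 − 0.24| = 1 − 0.75 = 0.25
¬(¬B ≡ A) = 1 − 0.25 = 0.75
¬¬(¬B ≡ A) = 1 − 0.75 = 0.25
¬¬¬(¬B ≡ A) = 1 − 0.25 = 0.75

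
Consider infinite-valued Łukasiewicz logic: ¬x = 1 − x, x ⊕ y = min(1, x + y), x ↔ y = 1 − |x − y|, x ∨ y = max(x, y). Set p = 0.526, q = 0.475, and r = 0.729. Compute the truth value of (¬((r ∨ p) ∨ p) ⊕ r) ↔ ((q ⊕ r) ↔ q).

0.475

r ∨ p = max(0.729, 0.526) = 0.729
(r ∨ p) ∨ p = max(0.729, 0.526) = 0.729
¬((r ∨ p) ∨ p) = 1 − 0.729 = 0.271
¬((r ∨ p) ∨ p) ⊕ r = min(1, 0.271 + 0.729) = min(1, 1.000) = 1.000
q ⊕ r = min(1, 0.475 + 0.729) = min(1, 1.204) = 1.000
(q ⊕ r) ↔ q = 1 − |1.000 − 0.475| = 1 − 0.525 = 0.475
(¬((r ∨ p) ∨ p) ⊕ r) ↔ ((q ⊕ r) ↔ q) = 1 − |1.000 − 0.475| = 1 − 0.525 = 0.475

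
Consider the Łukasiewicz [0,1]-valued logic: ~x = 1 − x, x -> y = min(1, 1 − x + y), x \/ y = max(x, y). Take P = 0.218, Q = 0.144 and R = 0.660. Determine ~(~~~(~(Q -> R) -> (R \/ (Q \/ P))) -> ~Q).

Q -> R = min(1, 1 − 0.144 + 0.660) = min(1, 1.516) = 1.000
~(Q -> R) = 1 − 1.000 = 0.000
Q \/ P = max(0.144, 0.218) = 0.218
R \/ (Q \/ P) = max(0.660, 0.218) = 0.660
~(Q -> R) -> (R \/ (Q \/ P)) = min(1, 1 − 0.000 + 0.660) = min(1, 1.660) = 1.000
~(~(Q -> R) -> (R \/ (Q \/ P))) = 1 − 1.000 = 0.000
~~(~(Q -> R) -> (R \/ (Q \/ P))) = 1 − 0.000 = 1.000
~~~(~(Q -> R) -> (R \/ (Q \/ P))) = 1 − 1.000 = 0.000
~Q = 1 − 0.144 = 0.856
~~~(~(Q -> R) -> (R \/ (Q \/ P))) -> ~Q = min(1, 1 − 0.000 + 0.856) = min(1, 1.856) = 1.000
~(~~~(~(Q -> R) -> (R \/ (Q \/ P))) -> ~Q) = 1 − 1.000 = 0.000

0.000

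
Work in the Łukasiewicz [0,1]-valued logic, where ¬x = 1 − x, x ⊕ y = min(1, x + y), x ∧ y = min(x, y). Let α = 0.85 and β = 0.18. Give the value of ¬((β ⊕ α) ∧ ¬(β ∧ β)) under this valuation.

0.18

β ⊕ α = min(1, 0.18 + 0.85) = min(1, 1.03) = 1.00
β ∧ β = min(0.18, 0.18) = 0.18
¬(β ∧ β) = 1 − 0.18 = 0.82
(β ⊕ α) ∧ ¬(β ∧ β) = min(1.00, 0.82) = 0.82
¬((β ⊕ α) ∧ ¬(β ∧ β)) = 1 − 0.82 = 0.18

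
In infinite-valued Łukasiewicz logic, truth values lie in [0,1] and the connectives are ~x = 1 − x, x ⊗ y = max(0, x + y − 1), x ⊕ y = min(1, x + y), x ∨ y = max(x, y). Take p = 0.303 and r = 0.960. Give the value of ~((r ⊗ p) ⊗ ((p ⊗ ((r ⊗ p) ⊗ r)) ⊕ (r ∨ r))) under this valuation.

r ⊗ p = max(0, 0.960 + 0.303 − 1) = max(0, 0.263) = 0.263
(r ⊗ p) ⊗ r = max(0, 0.263 + 0.960 − 1) = max(0, 0.223) = 0.223
p ⊗ ((r ⊗ p) ⊗ r) = max(0, 0.303 + 0.223 − 1) = max(0, -0.474) = 0.000
r ∨ r = max(0.960, 0.960) = 0.960
(p ⊗ ((r ⊗ p) ⊗ r)) ⊕ (r ∨ r) = min(1, 0.000 + 0.960) = min(1, 0.960) = 0.960
(r ⊗ p) ⊗ ((p ⊗ ((r ⊗ p) ⊗ r)) ⊕ (r ∨ r)) = max(0, 0.263 + 0.960 − 1) = max(0, 0.223) = 0.223
~((r ⊗ p) ⊗ ((p ⊗ ((r ⊗ p) ⊗ r)) ⊕ (r ∨ r))) = 1 − 0.223 = 0.777

0.777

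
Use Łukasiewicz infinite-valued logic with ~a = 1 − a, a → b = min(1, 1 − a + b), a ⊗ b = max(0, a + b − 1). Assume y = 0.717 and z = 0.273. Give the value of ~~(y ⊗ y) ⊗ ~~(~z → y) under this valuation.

y ⊗ y = max(0, 0.717 + 0.717 − 1) = max(0, 0.434) = 0.434
~(y ⊗ y) = 1 − 0.434 = 0.566
~~(y ⊗ y) = 1 − 0.566 = 0.434
~z = 1 − 0.273 = 0.727
~z → y = min(1, 1 − 0.727 + 0.717) = min(1, 0.990) = 0.990
~(~z → y) = 1 − 0.990 = 0.010
~~(~z → y) = 1 − 0.010 = 0.990
~~(y ⊗ y) ⊗ ~~(~z → y) = max(0, 0.434 + 0.990 − 1) = max(0, 0.424) = 0.424

0.424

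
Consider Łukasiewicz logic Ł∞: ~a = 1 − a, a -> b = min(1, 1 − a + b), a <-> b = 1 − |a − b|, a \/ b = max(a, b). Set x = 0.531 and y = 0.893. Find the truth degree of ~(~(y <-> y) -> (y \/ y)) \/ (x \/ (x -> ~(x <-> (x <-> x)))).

y <-> y = 1 − |0.893 − 0.893| = 1 − 0.000 = 1.000
~(y <-> y) = 1 − 1.000 = 0.000
y \/ y = max(0.893, 0.893) = 0.893
~(y <-> y) -> (y \/ y) = min(1, 1 − 0.000 + 0.893) = min(1, 1.893) = 1.000
~(~(y <-> y) -> (y \/ y)) = 1 − 1.000 = 0.000
x <-> x = 1 − |0.531 − 0.531| = 1 − 0.000 = 1.000
x <-> (x <-> x) = 1 − |0.531 − 1.000| = 1 − 0.469 = 0.531
~(x <-> (x <-> x)) = 1 − 0.531 = 0.469
x -> ~(x <-> (x <-> x)) = min(1, 1 − 0.531 + 0.469) = min(1, 0.938) = 0.938
x \/ (x -> ~(x <-> (x <-> x))) = max(0.531, 0.938) = 0.938
~(~(y <-> y) -> (y \/ y)) \/ (x \/ (x -> ~(x <-> (x <-> x)))) = max(0.000, 0.938) = 0.938

0.938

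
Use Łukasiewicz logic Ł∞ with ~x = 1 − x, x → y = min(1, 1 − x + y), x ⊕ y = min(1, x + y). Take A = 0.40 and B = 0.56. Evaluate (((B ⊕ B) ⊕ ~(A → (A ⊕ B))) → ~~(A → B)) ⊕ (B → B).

B ⊕ B = min(1, 0.56 + 0.56) = min(1, 1.12) = 1.00
A ⊕ B = min(1, 0.40 + 0.56) = min(1, 0.96) = 0.96
A → (A ⊕ B) = min(1, 1 − 0.40 + 0.96) = min(1, 1.56) = 1.00
~(A → (A ⊕ B)) = 1 − 1.00 = 0.00
(B ⊕ B) ⊕ ~(A → (A ⊕ B)) = min(1, 1.00 + 0.00) = min(1, 1.00) = 1.00
A → B = min(1, 1 − 0.40 + 0.56) = min(1, 1.16) = 1.00
~(A → B) = 1 − 1.00 = 0.00
~~(A → B) = 1 − 0.00 = 1.00
((B ⊕ B) ⊕ ~(A → (A ⊕ B))) → ~~(A → B) = min(1, 1 − 1.00 + 1.00) = min(1, 1.00) = 1.00
B → B = min(1, 1 − 0.56 + 0.56) = min(1, 1.00) = 1.00
(((B ⊕ B) ⊕ ~(A → (A ⊕ B))) → ~~(A → B)) ⊕ (B → B) = min(1, 1.00 + 1.00) = min(1, 2.00) = 1.00

1.00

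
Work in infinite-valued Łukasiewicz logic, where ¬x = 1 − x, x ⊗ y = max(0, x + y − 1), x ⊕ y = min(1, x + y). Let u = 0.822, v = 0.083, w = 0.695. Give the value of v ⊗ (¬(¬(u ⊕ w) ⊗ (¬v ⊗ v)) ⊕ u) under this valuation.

0.083

u ⊕ w = min(1, 0.822 + 0.695) = min(1, 1.517) = 1.000
¬(u ⊕ w) = 1 − 1.000 = 0.000
¬v = 1 − 0.083 = 0.917
¬v ⊗ v = max(0, 0.917 + 0.083 − 1) = max(0, 0.000) = 0.000
¬(u ⊕ w) ⊗ (¬v ⊗ v) = max(0, 0.000 + 0.000 − 1) = max(0, -1.000) = 0.000
¬(¬(u ⊕ w) ⊗ (¬v ⊗ v)) = 1 − 0.000 = 1.000
¬(¬(u ⊕ w) ⊗ (¬v ⊗ v)) ⊕ u = min(1, 1.000 + 0.822) = min(1, 1.822) = 1.000
v ⊗ (¬(¬(u ⊕ w) ⊗ (¬v ⊗ v)) ⊕ u) = max(0, 0.083 + 1.000 − 1) = max(0, 0.083) = 0.083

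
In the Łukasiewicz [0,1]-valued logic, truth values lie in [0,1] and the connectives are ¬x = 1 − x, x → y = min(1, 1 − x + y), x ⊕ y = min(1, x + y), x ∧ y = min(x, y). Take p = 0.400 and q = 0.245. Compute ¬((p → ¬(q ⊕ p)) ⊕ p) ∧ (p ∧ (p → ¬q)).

q ⊕ p = min(1, 0.245 + 0.400) = min(1, 0.645) = 0.645
¬(q ⊕ p) = 1 − 0.645 = 0.355
p → ¬(q ⊕ p) = min(1, 1 − 0.400 + 0.355) = min(1, 0.955) = 0.955
(p → ¬(q ⊕ p)) ⊕ p = min(1, 0.955 + 0.400) = min(1, 1.355) = 1.000
¬((p → ¬(q ⊕ p)) ⊕ p) = 1 − 1.000 = 0.000
¬q = 1 − 0.245 = 0.755
p → ¬q = min(1, 1 − 0.400 + 0.755) = min(1, 1.355) = 1.000
p ∧ (p → ¬q) = min(0.400, 1.000) = 0.400
¬((p → ¬(q ⊕ p)) ⊕ p) ∧ (p ∧ (p → ¬q)) = min(0.000, 0.400) = 0.000

0.000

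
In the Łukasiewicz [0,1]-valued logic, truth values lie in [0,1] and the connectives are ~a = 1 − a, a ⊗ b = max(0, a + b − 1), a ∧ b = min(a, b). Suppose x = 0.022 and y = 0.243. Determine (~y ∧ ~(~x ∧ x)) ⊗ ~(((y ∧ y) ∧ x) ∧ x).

~y = 1 − 0.243 = 0.757
~x = 1 − 0.022 = 0.978
~x ∧ x = min(0.978, 0.022) = 0.022
~(~x ∧ x) = 1 − 0.022 = 0.978
~y ∧ ~(~x ∧ x) = min(0.757, 0.978) = 0.757
y ∧ y = min(0.243, 0.243) = 0.243
(y ∧ y) ∧ x = min(0.243, 0.022) = 0.022
((y ∧ y) ∧ x) ∧ x = min(0.022, 0.022) = 0.022
~(((y ∧ y) ∧ x) ∧ x) = 1 − 0.022 = 0.978
(~y ∧ ~(~x ∧ x)) ⊗ ~(((y ∧ y) ∧ x) ∧ x) = max(0, 0.757 + 0.978 − 1) = max(0, 0.735) = 0.735

0.735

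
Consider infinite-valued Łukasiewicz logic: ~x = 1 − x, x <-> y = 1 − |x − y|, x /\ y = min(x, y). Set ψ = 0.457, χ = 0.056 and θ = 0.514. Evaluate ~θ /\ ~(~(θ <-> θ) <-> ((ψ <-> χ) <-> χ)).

0.457

~θ = 1 − 0.514 = 0.486
θ <-> θ = 1 − |0.514 − 0.514| = 1 − 0.000 = 1.000
~(θ <-> θ) = 1 − 1.000 = 0.000
ψ <-> χ = 1 − |0.457 − 0.056| = 1 − 0.401 = 0.599
(ψ <-> χ) <-> χ = 1 − |0.599 − 0.056| = 1 − 0.543 = 0.457
~(θ <-> θ) <-> ((ψ <-> χ) <-> χ) = 1 − |0.000 − 0.457| = 1 − 0.457 = 0.543
~(~(θ <-> θ) <-> ((ψ <-> χ) <-> χ)) = 1 − 0.543 = 0.457
~θ /\ ~(~(θ <-> θ) <-> ((ψ <-> χ) <-> χ)) = min(0.486, 0.457) = 0.457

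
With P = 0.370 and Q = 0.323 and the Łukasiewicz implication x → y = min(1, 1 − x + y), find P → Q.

P → Q = min(1, 1 − 0.370 + 0.323) = min(1, 0.953) = 0.953
For comparison, the Gödel implication (1 if x ≤ y else y) would give 0.323.

0.953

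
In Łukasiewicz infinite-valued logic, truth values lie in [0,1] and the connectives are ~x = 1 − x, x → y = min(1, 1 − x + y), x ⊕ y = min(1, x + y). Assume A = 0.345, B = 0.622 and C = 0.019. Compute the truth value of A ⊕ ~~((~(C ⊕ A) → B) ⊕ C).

C ⊕ A = min(1, 0.019 + 0.345) = min(1, 0.364) = 0.364
~(C ⊕ A) = 1 − 0.364 = 0.636
~(C ⊕ A) → B = min(1, 1 − 0.636 + 0.622) = min(1, 0.986) = 0.986
(~(C ⊕ A) → B) ⊕ C = min(1, 0.986 + 0.019) = min(1, 1.005) = 1.000
~((~(C ⊕ A) → B) ⊕ C) = 1 − 1.000 = 0.000
~~((~(C ⊕ A) → B) ⊕ C) = 1 − 0.000 = 1.000
A ⊕ ~~((~(C ⊕ A) → B) ⊕ C) = min(1, 0.345 + 1.000) = min(1, 1.345) = 1.000

1.000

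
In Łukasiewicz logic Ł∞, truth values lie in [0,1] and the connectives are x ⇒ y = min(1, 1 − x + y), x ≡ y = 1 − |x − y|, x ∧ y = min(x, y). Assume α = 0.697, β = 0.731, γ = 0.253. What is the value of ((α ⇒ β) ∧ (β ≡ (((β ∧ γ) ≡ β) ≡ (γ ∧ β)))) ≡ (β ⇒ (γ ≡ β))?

0.791

α ⇒ β = min(1, 1 − 0.697 + 0.731) = min(1, 1.034) = 1.000
β ∧ γ = min(0.731, 0.253) = 0.253
(β ∧ γ) ≡ β = 1 − |0.253 − 0.731| = 1 − 0.478 = 0.522
γ ∧ β = min(0.253, 0.731) = 0.253
((β ∧ γ) ≡ β) ≡ (γ ∧ β) = 1 − |0.522 − 0.253| = 1 − 0.269 = 0.731
β ≡ (((β ∧ γ) ≡ β) ≡ (γ ∧ β)) = 1 − |0.731 − 0.731| = 1 − 0.000 = 1.000
(α ⇒ β) ∧ (β ≡ (((β ∧ γ) ≡ β) ≡ (γ ∧ β))) = min(1.000, 1.000) = 1.000
γ ≡ β = 1 − |0.253 − 0.731| = 1 − 0.478 = 0.522
β ⇒ (γ ≡ β) = min(1, 1 − 0.731 + 0.522) = min(1, 0.791) = 0.791
((α ⇒ β) ∧ (β ≡ (((β ∧ γ) ≡ β) ≡ (γ ∧ β)))) ≡ (β ⇒ (γ ≡ β)) = 1 − |1.000 − 0.791| = 1 − 0.209 = 0.791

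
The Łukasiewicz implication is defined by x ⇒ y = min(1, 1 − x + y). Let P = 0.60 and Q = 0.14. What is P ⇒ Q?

P ⇒ Q = min(1, 1 − 0.60 + 0.14) = min(1, 0.54) = 0.54
For comparison, the Gödel implication (1 if x ≤ y else y) would give 0.14.

0.54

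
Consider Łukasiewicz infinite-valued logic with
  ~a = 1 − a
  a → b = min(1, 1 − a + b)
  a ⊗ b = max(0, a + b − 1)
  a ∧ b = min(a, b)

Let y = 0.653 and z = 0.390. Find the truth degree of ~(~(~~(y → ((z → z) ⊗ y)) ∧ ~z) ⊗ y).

0.957

z → z = min(1, 1 − 0.390 + 0.390) = min(1, 1.000) = 1.000
(z → z) ⊗ y = max(0, 1.000 + 0.653 − 1) = max(0, 0.653) = 0.653
y → ((z → z) ⊗ y) = min(1, 1 − 0.653 + 0.653) = min(1, 1.000) = 1.000
~(y → ((z → z) ⊗ y)) = 1 − 1.000 = 0.000
~~(y → ((z → z) ⊗ y)) = 1 − 0.000 = 1.000
~z = 1 − 0.390 = 0.610
~~(y → ((z → z) ⊗ y)) ∧ ~z = min(1.000, 0.610) = 0.610
~(~~(y → ((z → z) ⊗ y)) ∧ ~z) = 1 − 0.610 = 0.390
~(~~(y → ((z → z) ⊗ y)) ∧ ~z) ⊗ y = max(0, 0.390 + 0.653 − 1) = max(0, 0.043) = 0.043
~(~(~~(y → ((z → z) ⊗ y)) ∧ ~z) ⊗ y) = 1 − 0.043 = 0.957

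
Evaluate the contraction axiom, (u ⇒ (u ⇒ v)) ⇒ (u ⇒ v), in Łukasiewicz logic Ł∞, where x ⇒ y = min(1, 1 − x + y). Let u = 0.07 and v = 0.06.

0.99

u ⇒ v = min(1, 1 − 0.07 + 0.06) = min(1, 0.99) = 0.99
u ⇒ (u ⇒ v) = min(1, 1 − 0.07 + 0.99) = min(1, 1.92) = 1.00
(u ⇒ (u ⇒ v)) ⇒ (u ⇒ v) = min(1, 1 − 1.00 + 0.99) = min(1, 0.99) = 0.99
(The value 0.99 < 1 shows this instance is not satisfied; fails in Ł∞ (the t-norm is not idempotent).)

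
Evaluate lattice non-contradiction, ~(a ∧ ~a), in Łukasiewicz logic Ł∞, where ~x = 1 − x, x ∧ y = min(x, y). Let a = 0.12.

0.88

~a = 1 − 0.12 = 0.88
a ∧ ~a = min(0.12, 0.88) = 0.12
~(a ∧ ~a) = 1 − 0.12 = 0.88
(The value 0.88 < 1 shows this instance is not satisfied; not a Ł∞-tautology — its value is 1 − min(a, 1−a).)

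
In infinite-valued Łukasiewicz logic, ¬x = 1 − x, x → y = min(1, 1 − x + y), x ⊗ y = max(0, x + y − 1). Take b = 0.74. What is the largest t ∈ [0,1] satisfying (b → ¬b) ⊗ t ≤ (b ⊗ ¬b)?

¬b = 1 − 0.74 = 0.26
b → ¬b = min(1, 1 − 0.74 + 0.26) = min(1, 0.52) = 0.52
So the left factor is b → ¬b = 0.52.
b ⊗ ¬b = max(0, 0.74 + 0.26 − 1) = max(0, 0.00) = 0.00
So the right-hand bound is b ⊗ ¬b = 0.00.
The residuum of the Łukasiewicz t-norm gives the supremum: min(1, 1 − 0.52 + 0.00).
1 − 0.52 + 0.00 = 0.48, so t = min(1, 0.48) = 0.48.
Check: 0.52 ⊗ 0.48 = max(0, 0.00) = 0.00 ≤ 0.00.

0.48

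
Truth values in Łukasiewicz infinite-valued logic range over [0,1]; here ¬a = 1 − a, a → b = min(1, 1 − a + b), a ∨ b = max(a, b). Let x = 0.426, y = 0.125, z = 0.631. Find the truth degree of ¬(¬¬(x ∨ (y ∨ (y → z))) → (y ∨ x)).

0.574

y → z = min(1, 1 − 0.125 + 0.631) = min(1, 1.506) = 1.000
y ∨ (y → z) = max(0.125, 1.000) = 1.000
x ∨ (y ∨ (y → z)) = max(0.426, 1.000) = 1.000
¬(x ∨ (y ∨ (y → z))) = 1 − 1.000 = 0.000
¬¬(x ∨ (y ∨ (y → z))) = 1 − 0.000 = 1.000
y ∨ x = max(0.125, 0.426) = 0.426
¬¬(x ∨ (y ∨ (y → z))) → (y ∨ x) = min(1, 1 − 1.000 + 0.426) = min(1, 0.426) = 0.426
¬(¬¬(x ∨ (y ∨ (y → z))) → (y ∨ x)) = 1 − 0.426 = 0.574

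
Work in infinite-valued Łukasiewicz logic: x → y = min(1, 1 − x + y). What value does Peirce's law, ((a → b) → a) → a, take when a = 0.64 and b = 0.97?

a → b = min(1, 1 − 0.64 + 0.97) = min(1, 1.33) = 1.00
(a → b) → a = min(1, 1 − 1.00 + 0.64) = min(1, 0.64) = 0.64
((a → b) → a) → a = min(1, 1 − 0.64 + 0.64) = min(1, 1.00) = 1.00

1.00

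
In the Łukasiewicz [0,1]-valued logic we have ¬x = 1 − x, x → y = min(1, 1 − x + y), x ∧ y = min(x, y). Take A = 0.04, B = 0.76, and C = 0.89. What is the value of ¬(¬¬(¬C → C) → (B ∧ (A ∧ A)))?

¬C = 1 − 0.89 = 0.11
¬C → C = min(1, 1 − 0.11 + 0.89) = min(1, 1.78) = 1.00
¬(¬C → C) = 1 − 1.00 = 0.00
¬¬(¬C → C) = 1 − 0.00 = 1.00
A ∧ A = min(0.04, 0.04) = 0.04
B ∧ (A ∧ A) = min(0.76, 0.04) = 0.04
¬¬(¬C → C) → (B ∧ (A ∧ A)) = min(1, 1 − 1.00 + 0.04) = min(1, 0.04) = 0.04
¬(¬¬(¬C → C) → (B ∧ (A ∧ A))) = 1 − 0.04 = 0.96

0.96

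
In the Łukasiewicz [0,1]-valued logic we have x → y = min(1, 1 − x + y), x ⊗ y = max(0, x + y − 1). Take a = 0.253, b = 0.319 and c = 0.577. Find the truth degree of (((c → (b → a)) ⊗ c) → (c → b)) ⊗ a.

0.253

b → a = min(1, 1 − 0.319 + 0.253) = min(1, 0.934) = 0.934
c → (b → a) = min(1, 1 − 0.577 + 0.934) = min(1, 1.357) = 1.000
(c → (b → a)) ⊗ c = max(0, 1.000 + 0.577 − 1) = max(0, 0.577) = 0.577
c → b = min(1, 1 − 0.577 + 0.319) = min(1, 0.742) = 0.742
((c → (b → a)) ⊗ c) → (c → b) = min(1, 1 − 0.577 + 0.742) = min(1, 1.165) = 1.000
(((c → (b → a)) ⊗ c) → (c → b)) ⊗ a = max(0, 1.000 + 0.253 − 1) = max(0, 0.253) = 0.253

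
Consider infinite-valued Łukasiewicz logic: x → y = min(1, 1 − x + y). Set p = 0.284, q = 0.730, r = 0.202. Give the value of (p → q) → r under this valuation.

0.202

p → q = min(1, 1 − 0.284 + 0.730) = min(1, 1.446) = 1.000
(p → q) → r = min(1, 1 − 1.000 + 0.202) = min(1, 0.202) = 0.202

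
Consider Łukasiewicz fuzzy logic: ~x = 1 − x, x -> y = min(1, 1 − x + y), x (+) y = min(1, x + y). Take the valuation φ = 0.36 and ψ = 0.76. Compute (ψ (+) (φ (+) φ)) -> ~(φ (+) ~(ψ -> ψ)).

0.64

φ (+) φ = min(1, 0.36 + 0.36) = min(1, 0.72) = 0.72
ψ (+) (φ (+) φ) = min(1, 0.76 + 0.72) = min(1, 1.48) = 1.00
ψ -> ψ = min(1, 1 − 0.76 + 0.76) = min(1, 1.00) = 1.00
~(ψ -> ψ) = 1 − 1.00 = 0.00
φ (+) ~(ψ -> ψ) = min(1, 0.36 + 0.00) = min(1, 0.36) = 0.36
~(φ (+) ~(ψ -> ψ)) = 1 − 0.36 = 0.64
(ψ (+) (φ (+) φ)) -> ~(φ (+) ~(ψ -> ψ)) = min(1, 1 − 1.00 + 0.64) = min(1, 0.64) = 0.64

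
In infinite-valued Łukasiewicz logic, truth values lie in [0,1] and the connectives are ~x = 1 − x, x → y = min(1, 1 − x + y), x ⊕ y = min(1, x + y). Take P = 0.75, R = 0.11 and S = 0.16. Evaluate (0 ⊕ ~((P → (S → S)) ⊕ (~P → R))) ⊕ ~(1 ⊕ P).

0.00

S → S = min(1, 1 − 0.16 + 0.16) = min(1, 1.00) = 1.00
P → (S → S) = min(1, 1 − 0.75 + 1.00) = min(1, 1.25) = 1.00
~P = 1 − 0.75 = 0.25
~P → R = min(1, 1 − 0.25 + 0.11) = min(1, 0.86) = 0.86
(P → (S → S)) ⊕ (~P → R) = min(1, 1.00 + 0.86) = min(1, 1.86) = 1.00
~((P → (S → S)) ⊕ (~P → R)) = 1 − 1.00 = 0.00
0 ⊕ ~((P → (S → S)) ⊕ (~P → R)) = min(1, 0.00 + 0.00) = min(1, 0.00) = 0.00
1 ⊕ P = min(1, 1.00 + 0.75) = min(1, 1.75) = 1.00
~(1 ⊕ P) = 1 − 1.00 = 0.00
(0 ⊕ ~((P → (S → S)) ⊕ (~P → R))) ⊕ ~(1 ⊕ P) = min(1, 0.00 + 0.00) = min(1, 0.00) = 0.00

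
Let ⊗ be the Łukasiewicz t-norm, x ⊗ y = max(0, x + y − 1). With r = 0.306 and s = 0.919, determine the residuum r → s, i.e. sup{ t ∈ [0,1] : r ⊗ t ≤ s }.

The residuum of the Łukasiewicz t-norm gives the supremum: min(1, 1 − 0.306 + 0.919).
1 − 0.306 + 0.919 = 1.613, so t = min(1, 1.613) = 1.000.
Check: 0.306 ⊗ 1.000 = max(0, 0.306) = 0.306 ≤ 0.919.

1.000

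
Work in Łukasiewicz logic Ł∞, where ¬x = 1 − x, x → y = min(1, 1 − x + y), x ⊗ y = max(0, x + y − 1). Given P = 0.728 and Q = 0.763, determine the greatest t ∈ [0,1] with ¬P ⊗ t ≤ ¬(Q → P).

¬P = 1 − 0.728 = 0.272
So the left factor is ¬P = 0.272.
Q → P = min(1, 1 − 0.763 + 0.728) = min(1, 0.965) = 0.965
¬(Q → P) = 1 − 0.965 = 0.035
So the right-hand bound is ¬(Q → P) = 0.035.
The residuum of the Łukasiewicz t-norm gives the supremum: min(1, 1 − 0.272 + 0.035).
1 − 0.272 + 0.035 = 0.763, so t = min(1, 0.763) = 0.763.
Check: 0.272 ⊗ 0.763 = max(0, 0.035) = 0.035 ≤ 0.035.

0.763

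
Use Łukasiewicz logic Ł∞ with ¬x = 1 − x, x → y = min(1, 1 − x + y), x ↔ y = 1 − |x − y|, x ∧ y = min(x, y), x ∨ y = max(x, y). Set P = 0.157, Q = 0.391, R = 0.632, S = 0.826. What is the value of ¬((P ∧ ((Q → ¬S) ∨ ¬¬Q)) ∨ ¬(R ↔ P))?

0.525

¬S = 1 − 0.826 = 0.174
Q → ¬S = min(1, 1 − 0.391 + 0.174) = min(1, 0.783) = 0.783
¬Q = 1 − 0.391 = 0.609
¬¬Q = 1 − 0.609 = 0.391
(Q → ¬S) ∨ ¬¬Q = max(0.783, 0.391) = 0.783
P ∧ ((Q → ¬S) ∨ ¬¬Q) = min(0.157, 0.783) = 0.157
R ↔ P = 1 − |0.632 − 0.157| = 1 − 0.475 = 0.525
¬(R ↔ P) = 1 − 0.525 = 0.475
(P ∧ ((Q → ¬S) ∨ ¬¬Q)) ∨ ¬(R ↔ P) = max(0.157, 0.475) = 0.475
¬((P ∧ ((Q → ¬S) ∨ ¬¬Q)) ∨ ¬(R ↔ P)) = 1 − 0.475 = 0.525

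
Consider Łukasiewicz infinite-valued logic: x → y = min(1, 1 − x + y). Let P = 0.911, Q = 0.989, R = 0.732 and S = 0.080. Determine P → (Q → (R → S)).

R → S = min(1, 1 − 0.732 + 0.080) = min(1, 0.348) = 0.348
Q → (R → S) = min(1, 1 − 0.989 + 0.348) = min(1, 0.359) = 0.359
P → (Q → (R → S)) = min(1, 1 − 0.911 + 0.359) = min(1, 0.448) = 0.448

0.448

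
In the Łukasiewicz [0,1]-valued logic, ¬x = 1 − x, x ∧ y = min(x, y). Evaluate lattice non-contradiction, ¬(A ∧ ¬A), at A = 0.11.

0.89

¬A = 1 − 0.11 = 0.89
A ∧ ¬A = min(0.11, 0.89) = 0.11
¬(A ∧ ¬A) = 1 − 0.11 = 0.89
(The value 0.89 < 1 shows this instance is not satisfied; not a Ł∞-tautology — its value is 1 − min(a, 1−a).)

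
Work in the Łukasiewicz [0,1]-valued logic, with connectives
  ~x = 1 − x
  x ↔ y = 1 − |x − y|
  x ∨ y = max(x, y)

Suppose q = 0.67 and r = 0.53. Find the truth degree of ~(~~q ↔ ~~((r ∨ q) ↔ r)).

~q = 1 − 0.67 = 0.33
~~q = 1 − 0.33 = 0.67
r ∨ q = max(0.53, 0.67) = 0.67
(r ∨ q) ↔ r = 1 − |0.67 − 0.53| = 1 − 0.14 = 0.86
~((r ∨ q) ↔ r) = 1 − 0.86 = 0.14
~~((r ∨ q) ↔ r) = 1 − 0.14 = 0.86
~~q ↔ ~~((r ∨ q) ↔ r) = 1 − |0.67 − 0.86| = 1 − 0.19 = 0.81
~(~~q ↔ ~~((r ∨ q) ↔ r)) = 1 − 0.81 = 0.19

0.19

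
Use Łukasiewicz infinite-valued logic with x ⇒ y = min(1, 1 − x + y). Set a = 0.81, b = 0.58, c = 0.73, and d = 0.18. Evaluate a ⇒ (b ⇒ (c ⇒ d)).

c ⇒ d = min(1, 1 − 0.73 + 0.18) = min(1, 0.45) = 0.45
b ⇒ (c ⇒ d) = min(1, 1 − 0.58 + 0.45) = min(1, 0.87) = 0.87
a ⇒ (b ⇒ (c ⇒ d)) = min(1, 1 − 0.81 + 0.87) = min(1, 1.06) = 1.00

1.00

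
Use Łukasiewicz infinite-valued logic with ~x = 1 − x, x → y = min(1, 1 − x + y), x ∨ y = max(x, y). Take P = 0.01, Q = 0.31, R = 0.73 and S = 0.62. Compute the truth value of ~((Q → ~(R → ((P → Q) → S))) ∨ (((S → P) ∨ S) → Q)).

P → Q = min(1, 1 − 0.01 + 0.31) = min(1, 1.30) = 1.00
(P → Q) → S = min(1, 1 − 1.00 + 0.62) = min(1, 0.62) = 0.62
R → ((P → Q) → S) = min(1, 1 − 0.73 + 0.62) = min(1, 0.89) = 0.89
~(R → ((P → Q) → S)) = 1 − 0.89 = 0.11
Q → ~(R → ((P → Q) → S)) = min(1, 1 − 0.31 + 0.11) = min(1, 0.80) = 0.80
S → P = min(1, 1 − 0.62 + 0.01) = min(1, 0.39) = 0.39
(S → P) ∨ S = max(0.39, 0.62) = 0.62
((S → P) ∨ S) → Q = min(1, 1 − 0.62 + 0.31) = min(1, 0.69) = 0.69
(Q → ~(R → ((P → Q) → S))) ∨ (((S → P) ∨ S) → Q) = max(0.80, 0.69) = 0.80
~((Q → ~(R → ((P → Q) → S))) ∨ (((S → P) ∨ S) → Q)) = 1 − 0.80 = 0.20

0.20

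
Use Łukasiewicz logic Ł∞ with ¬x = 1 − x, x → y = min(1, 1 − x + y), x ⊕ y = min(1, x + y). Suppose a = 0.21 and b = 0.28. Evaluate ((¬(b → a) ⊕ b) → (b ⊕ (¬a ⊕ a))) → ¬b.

b → a = min(1, 1 − 0.28 + 0.21) = min(1, 0.93) = 0.93
¬(b → a) = 1 − 0.93 = 0.07
¬(b → a) ⊕ b = min(1, 0.07 + 0.28) = min(1, 0.35) = 0.35
¬a = 1 − 0.21 = 0.79
¬a ⊕ a = min(1, 0.79 + 0.21) = min(1, 1.00) = 1.00
b ⊕ (¬a ⊕ a) = min(1, 0.28 + 1.00) = min(1, 1.28) = 1.00
(¬(b → a) ⊕ b) → (b ⊕ (¬a ⊕ a)) = min(1, 1 − 0.35 + 1.00) = min(1, 1.65) = 1.00
¬b = 1 − 0.28 = 0.72
((¬(b → a) ⊕ b) → (b ⊕ (¬a ⊕ a))) → ¬b = min(1, 1 − 1.00 + 0.72) = min(1, 0.72) = 0.72

0.72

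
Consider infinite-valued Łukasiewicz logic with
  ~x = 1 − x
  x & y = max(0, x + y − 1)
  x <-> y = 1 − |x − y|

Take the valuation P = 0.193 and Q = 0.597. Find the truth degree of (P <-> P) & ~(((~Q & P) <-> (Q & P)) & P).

P <-> P = 1 − |0.193 − 0.193| = 1 − 0.000 = 1.000
~Q = 1 − 0.597 = 0.403
~Q & P = max(0, 0.403 + 0.193 − 1) = max(0, -0.404) = 0.000
Q & P = max(0, 0.597 + 0.193 − 1) = max(0, -0.210) = 0.000
(~Q & P) <-> (Q & P) = 1 − |0.000 − 0.000| = 1 − 0.000 = 1.000
((~Q & P) <-> (Q & P)) & P = max(0, 1.000 + 0.193 − 1) = max(0, 0.193) = 0.193
~(((~Q & P) <-> (Q & P)) & P) = 1 − 0.193 = 0.807
(P <-> P) & ~(((~Q & P) <-> (Q & P)) & P) = max(0, 1.000 + 0.807 − 1) = max(0, 0.807) = 0.807

0.807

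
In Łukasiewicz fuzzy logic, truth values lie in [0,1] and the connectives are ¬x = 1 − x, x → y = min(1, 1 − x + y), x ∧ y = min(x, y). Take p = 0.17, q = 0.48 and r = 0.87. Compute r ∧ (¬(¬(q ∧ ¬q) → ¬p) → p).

0.87

¬q = 1 − 0.48 = 0.52
q ∧ ¬q = min(0.48, 0.52) = 0.48
¬(q ∧ ¬q) = 1 − 0.48 = 0.52
¬p = 1 − 0.17 = 0.83
¬(q ∧ ¬q) → ¬p = min(1, 1 − 0.52 + 0.83) = min(1, 1.31) = 1.00
¬(¬(q ∧ ¬q) → ¬p) = 1 − 1.00 = 0.00
¬(¬(q ∧ ¬q) → ¬p) → p = min(1, 1 − 0.00 + 0.17) = min(1, 1.17) = 1.00
r ∧ (¬(¬(q ∧ ¬q) → ¬p) → p) = min(0.87, 1.00) = 0.87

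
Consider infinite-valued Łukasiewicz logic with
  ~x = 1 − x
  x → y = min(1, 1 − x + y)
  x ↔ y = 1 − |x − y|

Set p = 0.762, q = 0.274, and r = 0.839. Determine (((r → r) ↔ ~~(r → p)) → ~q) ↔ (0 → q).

0.803

r → r = min(1, 1 − 0.839 + 0.839) = min(1, 1.000) = 1.000
r → p = min(1, 1 − 0.839 + 0.762) = min(1, 0.923) = 0.923
~(r → p) = 1 − 0.923 = 0.077
~~(r → p) = 1 − 0.077 = 0.923
(r → r) ↔ ~~(r → p) = 1 − |1.000 − 0.923| = 1 − 0.077 = 0.923
~q = 1 − 0.274 = 0.726
((r → r) ↔ ~~(r → p)) → ~q = min(1, 1 − 0.923 + 0.726) = min(1, 0.803) = 0.803
0 → q = min(1, 1 − 0.000 + 0.274) = min(1, 1.274) = 1.000
(((r → r) ↔ ~~(r → p)) → ~q) ↔ (0 → q) = 1 − |0.803 − 1.000| = 1 − 0.197 = 0.803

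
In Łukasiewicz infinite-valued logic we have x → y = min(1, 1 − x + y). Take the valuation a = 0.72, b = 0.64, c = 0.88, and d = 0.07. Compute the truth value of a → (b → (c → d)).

0.83

c → d = min(1, 1 − 0.88 + 0.07) = min(1, 0.19) = 0.19
b → (c → d) = min(1, 1 − 0.64 + 0.19) = min(1, 0.55) = 0.55
a → (b → (c → d)) = min(1, 1 − 0.72 + 0.55) = min(1, 0.83) = 0.83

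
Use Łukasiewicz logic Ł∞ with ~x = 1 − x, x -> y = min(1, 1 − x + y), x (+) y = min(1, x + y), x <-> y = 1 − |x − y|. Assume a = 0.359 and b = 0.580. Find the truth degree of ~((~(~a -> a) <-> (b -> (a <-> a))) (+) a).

0.359

~a = 1 − 0.359 = 0.641
~a -> a = min(1, 1 − 0.641 + 0.359) = min(1, 0.718) = 0.718
~(~a -> a) = 1 − 0.718 = 0.282
a <-> a = 1 − |0.359 − 0.359| = 1 − 0.000 = 1.000
b -> (a <-> a) = min(1, 1 − 0.580 + 1.000) = min(1, 1.420) = 1.000
~(~a -> a) <-> (b -> (a <-> a)) = 1 − |0.282 − 1.000| = 1 − 0.718 = 0.282
(~(~a -> a) <-> (b -> (a <-> a))) (+) a = min(1, 0.282 + 0.359) = min(1, 0.641) = 0.641
~((~(~a -> a) <-> (b -> (a <-> a))) (+) a) = 1 − 0.641 = 0.359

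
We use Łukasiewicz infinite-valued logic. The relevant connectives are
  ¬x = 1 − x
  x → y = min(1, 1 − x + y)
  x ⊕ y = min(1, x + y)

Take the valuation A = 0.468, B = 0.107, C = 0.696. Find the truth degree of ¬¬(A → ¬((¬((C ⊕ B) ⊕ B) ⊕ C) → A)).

0.850

C ⊕ B = min(1, 0.696 + 0.107) = min(1, 0.803) = 0.803
(C ⊕ B) ⊕ B = min(1, 0.803 + 0.107) = min(1, 0.910) = 0.910
¬((C ⊕ B) ⊕ B) = 1 − 0.910 = 0.090
¬((C ⊕ B) ⊕ B) ⊕ C = min(1, 0.090 + 0.696) = min(1, 0.786) = 0.786
(¬((C ⊕ B) ⊕ B) ⊕ C) → A = min(1, 1 − 0.786 + 0.468) = min(1, 0.682) = 0.682
¬((¬((C ⊕ B) ⊕ B) ⊕ C) → A) = 1 − 0.682 = 0.318
A → ¬((¬((C ⊕ B) ⊕ B) ⊕ C) → A) = min(1, 1 − 0.468 + 0.318) = min(1, 0.850) = 0.850
¬(A → ¬((¬((C ⊕ B) ⊕ B) ⊕ C) → A)) = 1 − 0.850 = 0.150
¬¬(A → ¬((¬((C ⊕ B) ⊕ B) ⊕ C) → A)) = 1 − 0.150 = 0.850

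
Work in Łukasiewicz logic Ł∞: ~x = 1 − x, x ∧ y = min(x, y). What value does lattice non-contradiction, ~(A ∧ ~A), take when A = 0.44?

~A = 1 − 0.44 = 0.56
A ∧ ~A = min(0.44, 0.56) = 0.44
~(A ∧ ~A) = 1 − 0.44 = 0.56
(The value 0.56 < 1 shows this instance is not satisfied; not a Ł∞-tautology — its value is 1 − min(a, 1−a).)

0.56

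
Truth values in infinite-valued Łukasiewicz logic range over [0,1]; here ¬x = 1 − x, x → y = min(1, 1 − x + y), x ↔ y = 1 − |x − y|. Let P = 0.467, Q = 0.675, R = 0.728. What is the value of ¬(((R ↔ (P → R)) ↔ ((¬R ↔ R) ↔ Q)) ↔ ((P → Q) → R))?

P → R = min(1, 1 − 0.467 + 0.728) = min(1, 1.261) = 1.000
R ↔ (P → R) = 1 − |0.728 − 1.000| = 1 − 0.272 = 0.728
¬R = 1 − 0.728 = 0.272
¬R ↔ R = 1 − |0.272 − 0.728| = 1 − 0.456 = 0.544
(¬R ↔ R) ↔ Q = 1 − |0.544 − 0.675| = 1 − 0.131 = 0.869
(R ↔ (P → R)) ↔ ((¬R ↔ R) ↔ Q) = 1 − |0.728 − 0.869| = 1 − 0.141 = 0.859
P → Q = min(1, 1 − 0.467 + 0.675) = min(1, 1.208) = 1.000
(P → Q) → R = min(1, 1 − 1.000 + 0.728) = min(1, 0.728) = 0.728
((R ↔ (P → R)) ↔ ((¬R ↔ R) ↔ Q)) ↔ ((P → Q) → R) = 1 − |0.859 − 0.728| = 1 − 0.131 = 0.869
¬(((R ↔ (P → R)) ↔ ((¬R ↔ R) ↔ Q)) ↔ ((P → Q) → R)) = 1 − 0.869 = 0.131

0.131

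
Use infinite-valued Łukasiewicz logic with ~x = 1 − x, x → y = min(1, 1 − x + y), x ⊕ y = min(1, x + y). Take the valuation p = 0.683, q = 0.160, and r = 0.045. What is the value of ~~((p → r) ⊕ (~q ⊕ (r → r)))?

1.000

p → r = min(1, 1 − 0.683 + 0.045) = min(1, 0.362) = 0.362
~q = 1 − 0.160 = 0.840
r → r = min(1, 1 − 0.045 + 0.045) = min(1, 1.000) = 1.000
~q ⊕ (r → r) = min(1, 0.840 + 1.000) = min(1, 1.840) = 1.000
(p → r) ⊕ (~q ⊕ (r → r)) = min(1, 0.362 + 1.000) = min(1, 1.362) = 1.000
~((p → r) ⊕ (~q ⊕ (r → r))) = 1 − 1.000 = 0.000
~~((p → r) ⊕ (~q ⊕ (r → r))) = 1 − 0.000 = 1.000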